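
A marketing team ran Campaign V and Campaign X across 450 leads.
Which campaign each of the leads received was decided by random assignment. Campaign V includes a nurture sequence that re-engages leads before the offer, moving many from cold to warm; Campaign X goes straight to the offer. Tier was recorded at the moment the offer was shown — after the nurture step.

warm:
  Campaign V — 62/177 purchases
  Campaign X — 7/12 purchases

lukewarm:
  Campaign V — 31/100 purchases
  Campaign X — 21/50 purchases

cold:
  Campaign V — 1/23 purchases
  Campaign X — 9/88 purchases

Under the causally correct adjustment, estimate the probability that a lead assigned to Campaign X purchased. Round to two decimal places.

0.25

The stratified and pooled comparisons disagree (Campaign X wins within each engagement tier; Campaign V wins overall), so the answer turns on the causal role of engagement tier.
Engagement tier is downstream of the campaign. One should not condition on a consequence of treatment, so the overall rates are the right comparison.
So P(outcome | do(Campaign X)) is just the pooled rate for Campaign X: 37/150 = 0.247.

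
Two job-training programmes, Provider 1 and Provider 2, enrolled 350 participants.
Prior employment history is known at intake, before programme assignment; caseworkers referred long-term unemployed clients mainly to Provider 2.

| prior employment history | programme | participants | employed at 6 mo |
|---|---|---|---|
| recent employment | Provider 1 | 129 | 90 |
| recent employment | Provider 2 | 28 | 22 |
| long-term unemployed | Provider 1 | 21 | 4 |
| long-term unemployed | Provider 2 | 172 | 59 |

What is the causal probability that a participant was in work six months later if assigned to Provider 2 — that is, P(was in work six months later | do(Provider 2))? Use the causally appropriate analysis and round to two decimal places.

0.54

Prior employment history is set before the programme has any effect — it is not caused by the programme — and it independently drives the outcome. That makes it a confounder, so the causal comparison is within prior employment history levels.
Standardising Provider 2 to the population prior employment history mix: 0.449·22/28 + 0.551·59/172 = 0.542.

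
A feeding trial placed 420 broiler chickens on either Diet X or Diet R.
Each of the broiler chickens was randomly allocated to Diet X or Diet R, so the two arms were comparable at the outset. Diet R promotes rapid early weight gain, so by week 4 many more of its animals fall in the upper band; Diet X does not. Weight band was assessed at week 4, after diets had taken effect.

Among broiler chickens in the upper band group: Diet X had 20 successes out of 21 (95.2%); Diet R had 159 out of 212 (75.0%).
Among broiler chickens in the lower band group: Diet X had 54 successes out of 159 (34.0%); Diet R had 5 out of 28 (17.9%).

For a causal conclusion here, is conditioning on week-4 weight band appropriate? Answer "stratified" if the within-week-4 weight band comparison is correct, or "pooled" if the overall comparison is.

The week-4 weight band-specific comparison favours Diet X throughout, but the pooled figures favour Diet R. The question is whether to condition on week-4 weight band.
Week-4 weight band is recorded after the diet and is itself shifted by it — it sits on the causal path from diet to outcome. Conditioning on a mediator would strip out part of the effect we want; the pooled comparison gives the total causal effect.
Pooled: Diet X 41.1% vs Diet R 68.3%; Diet R is higher overall.

pooled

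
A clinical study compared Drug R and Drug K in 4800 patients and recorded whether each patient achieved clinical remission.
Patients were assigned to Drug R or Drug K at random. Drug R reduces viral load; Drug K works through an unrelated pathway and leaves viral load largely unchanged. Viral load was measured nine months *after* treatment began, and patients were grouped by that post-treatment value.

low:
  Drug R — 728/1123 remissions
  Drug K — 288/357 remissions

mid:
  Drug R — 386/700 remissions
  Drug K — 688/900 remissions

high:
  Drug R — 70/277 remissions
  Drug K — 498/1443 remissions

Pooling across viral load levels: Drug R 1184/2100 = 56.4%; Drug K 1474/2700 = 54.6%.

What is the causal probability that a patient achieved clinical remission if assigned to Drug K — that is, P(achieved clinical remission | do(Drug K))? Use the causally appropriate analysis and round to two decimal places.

0.55

The distribution of viral load is itself part of what the drug does — it is an intermediate outcome. Holding it fixed would remove that part of the effect; the total effect is the pooled difference.
So P(outcome | do(Drug K)) is just the pooled rate for Drug K: 1474/2700 = 0.546.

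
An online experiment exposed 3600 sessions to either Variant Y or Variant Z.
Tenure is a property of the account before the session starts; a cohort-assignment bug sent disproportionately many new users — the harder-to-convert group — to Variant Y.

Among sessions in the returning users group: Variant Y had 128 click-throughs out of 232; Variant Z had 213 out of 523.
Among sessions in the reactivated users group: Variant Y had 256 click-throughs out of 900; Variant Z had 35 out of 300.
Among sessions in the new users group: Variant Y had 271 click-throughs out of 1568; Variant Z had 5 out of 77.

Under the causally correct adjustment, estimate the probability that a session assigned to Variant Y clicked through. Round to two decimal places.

The user tenure-specific comparison favours Variant Y throughout, but the pooled figures favour Variant Z. The question is whether to condition on user tenure.
The imbalance in user tenure arose from how sessions were allocated, not from anything the variant did; and user tenure independently affects the outcome. The pooled gap is confounded — condition on user tenure.
Standardising Variant Y to the population user tenure mix: 0.210·128/232 + 0.333·256/900 + 0.457·271/1568 = 0.289.

0.29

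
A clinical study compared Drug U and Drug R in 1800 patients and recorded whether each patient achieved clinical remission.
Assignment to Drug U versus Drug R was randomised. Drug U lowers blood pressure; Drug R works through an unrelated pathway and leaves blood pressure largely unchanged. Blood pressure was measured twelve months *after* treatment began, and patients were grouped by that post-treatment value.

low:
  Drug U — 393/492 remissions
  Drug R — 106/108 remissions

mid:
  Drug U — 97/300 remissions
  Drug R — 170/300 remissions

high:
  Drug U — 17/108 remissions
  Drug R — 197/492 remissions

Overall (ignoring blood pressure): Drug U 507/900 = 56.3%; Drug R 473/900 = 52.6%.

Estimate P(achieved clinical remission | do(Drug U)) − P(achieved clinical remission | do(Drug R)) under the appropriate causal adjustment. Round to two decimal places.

Blood pressure lies on the pathway drug → blood pressure → outcome, so adjusting for it blocks the indirect effect. For the total causal effect of drug, use the unadjusted pooled rates.
The causal difference is the pooled difference: 0.563 − 0.526 = +0.038.

+0.04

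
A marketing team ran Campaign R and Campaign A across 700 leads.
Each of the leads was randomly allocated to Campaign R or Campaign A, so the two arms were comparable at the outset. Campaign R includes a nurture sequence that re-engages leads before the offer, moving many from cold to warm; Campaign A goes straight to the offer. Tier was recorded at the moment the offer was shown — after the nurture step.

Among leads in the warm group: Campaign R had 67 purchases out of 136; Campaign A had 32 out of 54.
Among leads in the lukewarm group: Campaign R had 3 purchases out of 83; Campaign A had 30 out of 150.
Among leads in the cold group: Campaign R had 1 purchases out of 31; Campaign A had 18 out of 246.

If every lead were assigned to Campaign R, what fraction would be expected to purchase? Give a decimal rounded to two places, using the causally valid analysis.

Within every engagement tier level Campaign A has the higher rate, yet pooled Campaign R does — Simpson's reversal.
Engagement tier here is a post-treatment variable shaped by the campaign; conditioning on it would introduce bias rather than remove it. The overall comparison is the causal one.
So P(outcome | do(Campaign R)) is just the pooled rate for Campaign R: 71/250 = 0.284.

0.28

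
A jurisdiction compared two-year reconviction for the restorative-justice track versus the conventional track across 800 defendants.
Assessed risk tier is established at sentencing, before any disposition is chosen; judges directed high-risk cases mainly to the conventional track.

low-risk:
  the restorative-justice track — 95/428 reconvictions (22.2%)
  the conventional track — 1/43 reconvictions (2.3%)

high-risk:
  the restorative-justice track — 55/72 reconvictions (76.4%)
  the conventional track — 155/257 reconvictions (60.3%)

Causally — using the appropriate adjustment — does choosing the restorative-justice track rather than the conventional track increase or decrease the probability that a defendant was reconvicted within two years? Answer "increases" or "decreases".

increases

the conventional track is lower inside every assessed risk tier stratum but the restorative-justice track is lower in aggregate. Whether to stratify depends on how assessed risk tier relates to the disposition.
Assessed risk tier is set before the disposition has any effect — it is not caused by the disposition — and it independently drives the outcome. That makes it a confounder, so the causal comparison is within assessed risk tier levels.
Within each level — low-risk: 22.2% vs 2.3%; high-risk: 76.4% vs 60.3% — the conventional track is lower every time.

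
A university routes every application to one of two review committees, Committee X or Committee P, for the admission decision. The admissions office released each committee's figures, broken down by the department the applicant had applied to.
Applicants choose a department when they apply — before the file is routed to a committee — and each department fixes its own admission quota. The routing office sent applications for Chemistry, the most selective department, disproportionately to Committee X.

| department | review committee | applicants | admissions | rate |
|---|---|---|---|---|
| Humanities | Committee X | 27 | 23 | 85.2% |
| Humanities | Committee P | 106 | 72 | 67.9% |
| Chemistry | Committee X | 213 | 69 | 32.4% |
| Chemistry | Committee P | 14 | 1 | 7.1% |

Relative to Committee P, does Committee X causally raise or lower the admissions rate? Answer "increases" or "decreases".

increases

Department differs across review committees for reasons unrelated to any effect of the review committee itself, and it separately predicts the outcome — a classic confounder. We must compare within department levels.
Within each level — Humanities: 85.2% vs 67.9%; Chemistry: 32.4% vs 7.1% — Committee X is higher every time.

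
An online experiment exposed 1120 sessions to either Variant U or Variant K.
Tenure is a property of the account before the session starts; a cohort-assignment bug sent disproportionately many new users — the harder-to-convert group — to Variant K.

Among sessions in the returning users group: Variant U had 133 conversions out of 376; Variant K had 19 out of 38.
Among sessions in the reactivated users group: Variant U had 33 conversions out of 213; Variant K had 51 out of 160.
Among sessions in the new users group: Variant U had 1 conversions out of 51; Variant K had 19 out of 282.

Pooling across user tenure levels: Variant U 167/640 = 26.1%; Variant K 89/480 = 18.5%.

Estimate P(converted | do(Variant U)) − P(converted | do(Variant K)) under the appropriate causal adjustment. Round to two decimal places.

-0.12

The stratified and pooled comparisons disagree (Variant K wins within each user tenure; Variant U wins overall), so the answer turns on the causal role of user tenure.
Here user tenure is a common cause — it drives both which variant a case falls under and the outcome. The crude comparison mixes populations; the stratum-specific rates are the causally relevant ones.
Adjusting over the population distribution of user tenure: 0.370·(0.354−0.500) + 0.333·(0.155−0.319) + 0.297·(0.020−0.067) = -0.123.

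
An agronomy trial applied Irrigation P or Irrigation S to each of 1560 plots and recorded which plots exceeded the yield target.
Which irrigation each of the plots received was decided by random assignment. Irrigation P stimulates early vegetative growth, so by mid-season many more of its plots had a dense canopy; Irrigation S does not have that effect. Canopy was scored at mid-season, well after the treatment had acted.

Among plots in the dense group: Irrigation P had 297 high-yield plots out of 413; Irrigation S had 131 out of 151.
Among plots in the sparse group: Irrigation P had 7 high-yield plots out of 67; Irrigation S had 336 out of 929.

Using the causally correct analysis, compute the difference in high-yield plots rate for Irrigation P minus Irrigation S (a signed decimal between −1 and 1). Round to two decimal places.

The distribution of mid-season canopy is itself part of what the irrigation does — it is an intermediate outcome. Holding it fixed would remove that part of the effect; the total effect is the pooled difference.
The causal difference is the pooled difference: 0.633 − 0.432 = +0.201.

+0.20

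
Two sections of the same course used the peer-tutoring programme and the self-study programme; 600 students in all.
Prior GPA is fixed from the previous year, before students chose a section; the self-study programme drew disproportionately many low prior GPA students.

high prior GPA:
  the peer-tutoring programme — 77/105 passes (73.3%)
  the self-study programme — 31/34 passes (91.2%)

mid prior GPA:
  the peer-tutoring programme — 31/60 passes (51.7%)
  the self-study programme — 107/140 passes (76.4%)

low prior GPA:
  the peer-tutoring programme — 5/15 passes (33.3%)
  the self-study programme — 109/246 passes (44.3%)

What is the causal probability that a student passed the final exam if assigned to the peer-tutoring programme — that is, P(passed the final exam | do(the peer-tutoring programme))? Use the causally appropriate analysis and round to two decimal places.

The imbalance in prior GPA band arose from how students were allocated, not from anything the teaching method did; and prior GPA band independently affects the outcome. The pooled gap is confounded — condition on prior GPA band.
Standardising the peer-tutoring programme to the population prior GPA band mix: 0.232·77/105 + 0.333·31/60 + 0.435·5/15 = 0.487.

0.49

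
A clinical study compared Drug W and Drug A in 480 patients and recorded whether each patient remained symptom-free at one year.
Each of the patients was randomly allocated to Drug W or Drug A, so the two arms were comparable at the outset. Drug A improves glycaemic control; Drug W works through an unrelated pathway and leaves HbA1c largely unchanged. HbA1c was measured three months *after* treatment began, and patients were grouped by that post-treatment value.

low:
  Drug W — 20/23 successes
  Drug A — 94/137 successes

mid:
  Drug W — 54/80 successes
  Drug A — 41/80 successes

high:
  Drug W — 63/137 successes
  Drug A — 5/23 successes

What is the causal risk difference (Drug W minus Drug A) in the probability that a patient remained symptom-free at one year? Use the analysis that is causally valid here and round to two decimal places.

Within every HbA1c level Drug W has the higher rate, yet pooled Drug A does — Simpson's reversal.
HbA1c is downstream of the drug. One should not condition on a consequence of treatment, so the overall rates are the right comparison.
The causal difference is the pooled difference: 0.571 − 0.583 = -0.013.

-0.01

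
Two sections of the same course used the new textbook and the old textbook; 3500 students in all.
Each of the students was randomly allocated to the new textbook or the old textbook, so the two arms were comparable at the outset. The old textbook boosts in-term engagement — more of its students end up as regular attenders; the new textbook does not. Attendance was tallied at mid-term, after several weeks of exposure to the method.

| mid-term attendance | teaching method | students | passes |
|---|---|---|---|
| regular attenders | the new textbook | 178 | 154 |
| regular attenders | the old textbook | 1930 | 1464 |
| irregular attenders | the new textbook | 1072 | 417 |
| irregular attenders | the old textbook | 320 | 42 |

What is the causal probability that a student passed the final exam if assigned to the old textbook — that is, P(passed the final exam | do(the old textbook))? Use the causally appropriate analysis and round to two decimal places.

Mid-term attendance is recorded after the teaching method and is itself shifted by it — it sits on the causal path from teaching method to outcome. Conditioning on a mediator would strip out part of the effect we want; the pooled comparison gives the total causal effect.
So P(outcome | do(the old textbook)) is just the pooled rate for the old textbook: 1506/2250 = 0.669.

0.67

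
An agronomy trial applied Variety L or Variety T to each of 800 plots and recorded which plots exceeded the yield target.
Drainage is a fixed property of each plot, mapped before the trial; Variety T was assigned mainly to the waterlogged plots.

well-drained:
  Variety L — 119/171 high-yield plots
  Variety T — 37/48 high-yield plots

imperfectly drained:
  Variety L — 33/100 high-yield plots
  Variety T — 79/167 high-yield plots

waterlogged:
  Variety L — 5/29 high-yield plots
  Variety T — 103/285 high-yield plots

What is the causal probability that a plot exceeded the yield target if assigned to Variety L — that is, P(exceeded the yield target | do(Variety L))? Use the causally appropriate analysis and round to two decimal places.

Variety T is higher inside every field drainage stratum but Variety L is higher in aggregate. Whether to stratify depends on how field drainage relates to the variety.
Field drainage is set before the variety has any effect — it is not caused by the variety — and it independently drives the outcome. That makes it a confounder, so the causal comparison is within field drainage levels.
Standardising Variety L to the population field drainage mix: 0.274·119/171 + 0.334·33/100 + 0.393·5/29 = 0.368.

0.37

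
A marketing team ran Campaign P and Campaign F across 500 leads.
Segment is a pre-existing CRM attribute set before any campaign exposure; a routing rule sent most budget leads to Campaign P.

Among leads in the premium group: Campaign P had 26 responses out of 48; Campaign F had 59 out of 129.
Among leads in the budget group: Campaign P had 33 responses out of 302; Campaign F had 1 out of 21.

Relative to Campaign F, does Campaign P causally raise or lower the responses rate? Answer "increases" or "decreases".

increases

Campaign P is higher inside every customer segment stratum but Campaign F is higher in aggregate. Whether to stratify depends on how customer segment relates to the campaign.
Here customer segment is a common cause — it drives both which campaign a case falls under and the outcome. The crude comparison mixes populations; the stratum-specific rates are the causally relevant ones.
Within each level — premium: 54.2% vs 45.7%; budget: 10.9% vs 4.8% — Campaign P is higher every time.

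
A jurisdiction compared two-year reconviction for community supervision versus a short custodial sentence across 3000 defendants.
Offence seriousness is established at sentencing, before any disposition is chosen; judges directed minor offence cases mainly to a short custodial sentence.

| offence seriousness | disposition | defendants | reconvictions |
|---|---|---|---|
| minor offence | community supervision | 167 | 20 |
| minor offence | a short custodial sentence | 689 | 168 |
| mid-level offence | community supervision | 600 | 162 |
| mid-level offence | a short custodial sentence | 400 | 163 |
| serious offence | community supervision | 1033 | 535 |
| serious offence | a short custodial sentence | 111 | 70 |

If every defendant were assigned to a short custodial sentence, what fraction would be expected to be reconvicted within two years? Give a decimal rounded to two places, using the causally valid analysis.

0.45

The stratified and pooled comparisons disagree (community supervision wins within each offence seriousness; a short custodial sentence wins overall), so the answer turns on the causal role of offence seriousness.
Offence seriousness satisfies the back-door criterion: it is not a descendant of the disposition, and it blocks the spurious path from disposition to outcome. Adjusting for it (i.e., using the within-offence seriousness rates) gives the causal effect.
Standardising a short custodial sentence to the population offence seriousness mix: 0.285·168/689 + 0.333·163/400 + 0.381·70/111 = 0.446.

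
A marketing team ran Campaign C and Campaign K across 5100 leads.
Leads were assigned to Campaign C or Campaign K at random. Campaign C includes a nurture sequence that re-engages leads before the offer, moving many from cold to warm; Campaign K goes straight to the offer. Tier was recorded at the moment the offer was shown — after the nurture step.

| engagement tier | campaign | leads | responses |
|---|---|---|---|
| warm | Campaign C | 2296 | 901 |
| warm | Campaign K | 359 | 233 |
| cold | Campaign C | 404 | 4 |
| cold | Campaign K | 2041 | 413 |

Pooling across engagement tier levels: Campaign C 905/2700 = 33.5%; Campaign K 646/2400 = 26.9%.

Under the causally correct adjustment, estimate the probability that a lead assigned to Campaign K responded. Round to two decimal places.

0.27

Engagement tier here is a post-treatment variable shaped by the campaign; conditioning on it would introduce bias rather than remove it. The overall comparison is the causal one.
So P(outcome | do(Campaign K)) is just the pooled rate for Campaign K: 646/2400 = 0.269.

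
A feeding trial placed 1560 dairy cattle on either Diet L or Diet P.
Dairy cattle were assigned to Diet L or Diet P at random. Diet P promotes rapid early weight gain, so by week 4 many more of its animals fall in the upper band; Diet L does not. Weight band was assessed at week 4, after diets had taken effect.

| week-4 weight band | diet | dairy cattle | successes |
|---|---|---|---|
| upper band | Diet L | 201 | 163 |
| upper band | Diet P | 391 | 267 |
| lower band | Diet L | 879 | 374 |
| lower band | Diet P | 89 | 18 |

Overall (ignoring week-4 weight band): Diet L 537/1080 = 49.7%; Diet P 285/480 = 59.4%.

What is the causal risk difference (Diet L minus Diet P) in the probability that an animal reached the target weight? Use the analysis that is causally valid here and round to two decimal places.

Within every week-4 weight band level Diet L has the higher rate, yet pooled Diet P does — Simpson's reversal.
Week-4 weight band lies on the pathway diet → week-4 weight band → outcome, so adjusting for it blocks the indirect effect. For the total causal effect of diet, use the unadjusted pooled rates.
The causal difference is the pooled difference: 0.497 − 0.594 = -0.097.

-0.10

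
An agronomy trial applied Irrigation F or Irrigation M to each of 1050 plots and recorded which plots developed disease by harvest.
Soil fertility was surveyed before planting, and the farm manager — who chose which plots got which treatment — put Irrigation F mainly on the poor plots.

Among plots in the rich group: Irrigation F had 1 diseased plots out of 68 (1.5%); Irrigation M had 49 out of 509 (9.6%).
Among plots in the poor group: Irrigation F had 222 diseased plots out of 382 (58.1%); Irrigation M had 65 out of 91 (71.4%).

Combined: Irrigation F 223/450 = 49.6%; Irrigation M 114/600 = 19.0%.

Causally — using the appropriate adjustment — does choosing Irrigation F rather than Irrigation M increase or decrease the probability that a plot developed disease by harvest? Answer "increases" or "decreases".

decreases

Since soil fertility is a pre-existing factor (not a product of the irrigation) and it affects the outcome on its own, it is a confounder. The stratified rates, not the pooled rate, identify the causal effect.
Within each level — rich: 1.5% vs 9.6%; poor: 58.1% vs 71.4% — Irrigation F is lower every time.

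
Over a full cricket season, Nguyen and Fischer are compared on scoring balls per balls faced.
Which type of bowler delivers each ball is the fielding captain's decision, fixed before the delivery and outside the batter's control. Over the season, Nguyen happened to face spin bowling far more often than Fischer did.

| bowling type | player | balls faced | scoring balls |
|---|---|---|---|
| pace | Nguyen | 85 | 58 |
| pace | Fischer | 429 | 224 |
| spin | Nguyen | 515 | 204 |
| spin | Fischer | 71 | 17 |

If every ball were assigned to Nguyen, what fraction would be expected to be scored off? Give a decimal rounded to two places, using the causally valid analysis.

Bowling type differs across players for reasons unrelated to any effect of the player itself, and it separately predicts the outcome — a classic confounder. We must compare within bowling type levels.
Standardising Nguyen to the population bowling type mix: 0.467·58/85 + 0.533·204/515 = 0.530.

0.53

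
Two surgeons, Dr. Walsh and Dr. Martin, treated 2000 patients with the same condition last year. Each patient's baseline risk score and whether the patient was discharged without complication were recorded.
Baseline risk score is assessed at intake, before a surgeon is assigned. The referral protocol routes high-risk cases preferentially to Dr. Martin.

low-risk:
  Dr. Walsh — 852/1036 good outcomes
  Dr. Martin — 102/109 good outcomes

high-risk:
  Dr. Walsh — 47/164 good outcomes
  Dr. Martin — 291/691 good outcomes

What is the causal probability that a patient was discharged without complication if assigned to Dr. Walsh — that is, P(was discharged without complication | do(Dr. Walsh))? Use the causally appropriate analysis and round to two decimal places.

0.59

Baseline risk score is set before the surgeon has any effect — it is not caused by the surgeon — and it independently drives the outcome. That makes it a confounder, so the causal comparison is within baseline risk score levels.
Standardising Dr. Walsh to the population baseline risk score mix: 0.573·852/1036 + 0.427·47/164 = 0.593.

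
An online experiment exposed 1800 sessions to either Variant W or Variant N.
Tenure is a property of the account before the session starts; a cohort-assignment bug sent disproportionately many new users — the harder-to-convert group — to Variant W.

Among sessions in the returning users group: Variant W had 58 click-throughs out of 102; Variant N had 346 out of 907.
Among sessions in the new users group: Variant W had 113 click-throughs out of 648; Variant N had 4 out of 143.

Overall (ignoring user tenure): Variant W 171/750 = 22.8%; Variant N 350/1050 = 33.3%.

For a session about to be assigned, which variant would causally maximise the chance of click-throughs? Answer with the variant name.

User tenure is set before the variant has any effect — it is not caused by the variant — and it independently drives the outcome. That makes it a confounder, so the causal comparison is within user tenure levels.
Within each level — returning users: 56.9% vs 38.1%; new users: 17.4% vs 2.8% — Variant W is higher every time.

Variant W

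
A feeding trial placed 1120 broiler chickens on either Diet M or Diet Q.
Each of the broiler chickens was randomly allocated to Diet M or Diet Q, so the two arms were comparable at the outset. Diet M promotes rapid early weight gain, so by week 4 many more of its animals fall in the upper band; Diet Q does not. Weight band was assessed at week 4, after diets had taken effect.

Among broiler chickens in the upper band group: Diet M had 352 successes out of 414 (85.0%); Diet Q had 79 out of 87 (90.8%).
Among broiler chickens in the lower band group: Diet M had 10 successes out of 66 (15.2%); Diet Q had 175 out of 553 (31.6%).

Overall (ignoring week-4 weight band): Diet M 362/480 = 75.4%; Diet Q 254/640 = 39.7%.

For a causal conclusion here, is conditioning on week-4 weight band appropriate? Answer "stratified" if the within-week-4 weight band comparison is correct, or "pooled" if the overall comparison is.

The stratified and pooled comparisons disagree (Diet Q wins within each week-4 weight band; Diet M wins overall), so the answer turns on the causal role of week-4 weight band.
Week-4 weight band is downstream of the diet. One should not condition on a consequence of treatment, so the overall rates are the right comparison.
Pooled: Diet M 75.4% vs Diet Q 39.7%; Diet M is higher overall.

pooled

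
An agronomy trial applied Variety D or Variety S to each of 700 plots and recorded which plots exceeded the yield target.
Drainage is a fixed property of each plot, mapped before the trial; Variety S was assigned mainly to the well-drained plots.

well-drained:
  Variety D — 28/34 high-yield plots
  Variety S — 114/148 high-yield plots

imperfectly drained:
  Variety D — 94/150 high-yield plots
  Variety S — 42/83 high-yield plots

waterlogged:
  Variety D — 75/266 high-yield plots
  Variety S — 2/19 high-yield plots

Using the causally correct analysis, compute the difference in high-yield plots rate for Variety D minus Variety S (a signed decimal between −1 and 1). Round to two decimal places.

+0.13

Field drainage satisfies the back-door criterion: it is not a descendant of the variety, and it blocks the spurious path from variety to outcome. Adjusting for it (i.e., using the within-field drainage rates) gives the causal effect.
Adjusting over the population distribution of field drainage: 0.260·(0.824−0.770) + 0.333·(0.627−0.506) + 0.407·(0.282−0.105) = +0.126.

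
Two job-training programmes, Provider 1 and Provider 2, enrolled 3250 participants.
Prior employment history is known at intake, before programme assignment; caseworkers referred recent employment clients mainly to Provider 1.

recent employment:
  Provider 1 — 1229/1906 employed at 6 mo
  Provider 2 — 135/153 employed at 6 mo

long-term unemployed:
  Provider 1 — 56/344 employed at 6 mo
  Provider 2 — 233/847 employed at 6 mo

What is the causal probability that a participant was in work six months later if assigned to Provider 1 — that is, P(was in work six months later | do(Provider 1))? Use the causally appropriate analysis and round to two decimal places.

0.47

Here prior employment history is a common cause — it drives both which programme a case falls under and the outcome. The crude comparison mixes populations; the stratum-specific rates are the causally relevant ones.
Standardising Provider 1 to the population prior employment history mix: 0.634·1229/1906 + 0.366·56/344 = 0.468.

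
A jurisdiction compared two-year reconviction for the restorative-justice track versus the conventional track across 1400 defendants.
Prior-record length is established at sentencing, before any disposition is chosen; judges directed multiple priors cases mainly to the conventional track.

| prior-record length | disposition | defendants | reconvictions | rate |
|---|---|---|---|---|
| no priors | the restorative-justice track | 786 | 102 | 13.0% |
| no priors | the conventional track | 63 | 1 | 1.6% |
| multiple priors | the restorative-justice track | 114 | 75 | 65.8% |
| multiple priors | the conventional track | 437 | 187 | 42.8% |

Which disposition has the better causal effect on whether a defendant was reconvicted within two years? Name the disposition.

Since prior-record length is a pre-existing factor (not a product of the disposition) and it affects the outcome on its own, it is a confounder. The stratified rates, not the pooled rate, identify the causal effect.
Within each level — no priors: 13.0% vs 1.6%; multiple priors: 65.8% vs 42.8% — the conventional track is lower every time.

the conventional track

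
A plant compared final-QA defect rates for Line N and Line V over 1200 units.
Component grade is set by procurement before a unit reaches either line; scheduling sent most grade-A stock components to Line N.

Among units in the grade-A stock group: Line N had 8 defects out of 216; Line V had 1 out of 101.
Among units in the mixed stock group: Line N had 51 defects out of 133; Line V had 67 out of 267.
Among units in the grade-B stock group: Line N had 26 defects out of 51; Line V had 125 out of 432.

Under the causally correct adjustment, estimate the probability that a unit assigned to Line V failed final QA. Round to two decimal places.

0.20

The stratified and pooled comparisons disagree (Line V wins within each component grade; Line N wins overall), so the answer turns on the causal role of component grade.
Nothing the line does changes component grade; the imbalance is an allocation artefact. With component grade also predicting the outcome, the pooled figure is confounded, and the within-stratum comparison is the causal one.
Standardising Line V to the population component grade mix: 0.264·1/101 + 0.333·67/267 + 0.403·125/432 = 0.203.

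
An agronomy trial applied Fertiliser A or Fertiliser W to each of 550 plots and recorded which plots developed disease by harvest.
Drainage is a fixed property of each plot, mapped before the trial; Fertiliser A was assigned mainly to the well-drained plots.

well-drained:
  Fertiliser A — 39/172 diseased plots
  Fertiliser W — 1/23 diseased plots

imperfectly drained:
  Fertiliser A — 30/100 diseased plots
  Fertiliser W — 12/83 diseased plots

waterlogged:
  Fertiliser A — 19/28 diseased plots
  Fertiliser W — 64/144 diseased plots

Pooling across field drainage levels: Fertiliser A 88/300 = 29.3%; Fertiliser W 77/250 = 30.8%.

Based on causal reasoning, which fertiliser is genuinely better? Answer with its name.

The field drainage-specific comparison favours Fertiliser W throughout, but the pooled figures favour Fertiliser A. The question is whether to condition on field drainage.
The imbalance in field drainage arose from how plots were allocated, not from anything the fertiliser did; and field drainage independently affects the outcome. The pooled gap is confounded — condition on field drainage.
Within each level — well-drained: 22.7% vs 4.3%; imperfectly drained: 30.0% vs 14.5%; waterlogged: 67.9% vs 44.4% — Fertiliser W is lower every time.

Fertiliser W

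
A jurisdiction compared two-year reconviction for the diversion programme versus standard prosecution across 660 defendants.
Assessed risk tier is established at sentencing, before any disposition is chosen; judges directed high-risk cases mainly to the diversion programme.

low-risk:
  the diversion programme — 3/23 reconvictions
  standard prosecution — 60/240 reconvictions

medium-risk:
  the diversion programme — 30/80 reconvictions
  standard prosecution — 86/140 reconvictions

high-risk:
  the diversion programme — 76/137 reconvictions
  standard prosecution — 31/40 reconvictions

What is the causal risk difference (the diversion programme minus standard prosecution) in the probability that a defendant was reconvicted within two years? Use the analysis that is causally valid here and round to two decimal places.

Assessed risk tier differs across dispositions for reasons unrelated to any effect of the disposition itself, and it separately predicts the outcome — a classic confounder. We must compare within assessed risk tier levels.
Adjusting over the population distribution of assessed risk tier: 0.398·(0.130−0.250) + 0.333·(0.375−0.614) + 0.268·(0.555−0.775) = -0.186.

-0.19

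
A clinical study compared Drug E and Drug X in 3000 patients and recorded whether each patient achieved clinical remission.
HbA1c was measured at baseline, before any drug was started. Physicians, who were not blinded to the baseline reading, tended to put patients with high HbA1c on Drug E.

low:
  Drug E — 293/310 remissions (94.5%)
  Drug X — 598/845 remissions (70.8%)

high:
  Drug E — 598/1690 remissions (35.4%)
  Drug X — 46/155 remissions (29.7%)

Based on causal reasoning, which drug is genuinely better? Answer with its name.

Drug E

Within every HbA1c level Drug E has the higher rate, yet pooled Drug X does — Simpson's reversal.
HbA1c satisfies the back-door criterion: it is not a descendant of the drug, and it blocks the spurious path from drug to outcome. Adjusting for it (i.e., using the within-HbA1c rates) gives the causal effect.
Within each level — low: 94.5% vs 70.8%; high: 35.4% vs 29.7% — Drug E is higher every time.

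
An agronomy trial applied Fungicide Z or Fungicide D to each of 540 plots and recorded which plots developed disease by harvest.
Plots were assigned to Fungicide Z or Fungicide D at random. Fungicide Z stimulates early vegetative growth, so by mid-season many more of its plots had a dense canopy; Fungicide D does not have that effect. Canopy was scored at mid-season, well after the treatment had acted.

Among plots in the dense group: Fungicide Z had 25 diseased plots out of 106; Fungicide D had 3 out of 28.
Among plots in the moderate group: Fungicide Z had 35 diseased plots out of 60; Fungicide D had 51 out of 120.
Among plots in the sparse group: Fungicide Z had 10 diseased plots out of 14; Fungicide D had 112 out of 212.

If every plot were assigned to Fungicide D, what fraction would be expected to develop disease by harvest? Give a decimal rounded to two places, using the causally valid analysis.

The stratified and pooled comparisons disagree (Fungicide D wins within each mid-season canopy; Fungicide Z wins overall), so the answer turns on the causal role of mid-season canopy.
Mid-season canopy is recorded after the fungicide and is itself shifted by it — it sits on the causal path from fungicide to outcome. Conditioning on a mediator would strip out part of the effect we want; the pooled comparison gives the total causal effect.
So P(outcome | do(Fungicide D)) is just the pooled rate for Fungicide D: 166/360 = 0.461.

0.46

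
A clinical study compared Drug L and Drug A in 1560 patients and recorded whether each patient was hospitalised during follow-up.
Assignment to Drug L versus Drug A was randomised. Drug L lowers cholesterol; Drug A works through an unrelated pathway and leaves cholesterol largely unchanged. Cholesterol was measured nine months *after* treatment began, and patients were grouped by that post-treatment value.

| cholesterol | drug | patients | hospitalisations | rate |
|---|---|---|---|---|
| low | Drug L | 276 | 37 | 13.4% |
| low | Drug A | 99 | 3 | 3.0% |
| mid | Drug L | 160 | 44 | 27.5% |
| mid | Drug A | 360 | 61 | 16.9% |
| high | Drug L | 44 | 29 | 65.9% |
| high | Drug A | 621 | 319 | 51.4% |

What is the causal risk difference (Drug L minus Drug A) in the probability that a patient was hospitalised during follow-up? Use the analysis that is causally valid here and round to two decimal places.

Cholesterol here is a post-treatment variable shaped by the drug; conditioning on it would introduce bias rather than remove it. The overall comparison is the causal one.
The causal difference is the pooled difference: 0.229 − 0.355 = -0.125.

-0.13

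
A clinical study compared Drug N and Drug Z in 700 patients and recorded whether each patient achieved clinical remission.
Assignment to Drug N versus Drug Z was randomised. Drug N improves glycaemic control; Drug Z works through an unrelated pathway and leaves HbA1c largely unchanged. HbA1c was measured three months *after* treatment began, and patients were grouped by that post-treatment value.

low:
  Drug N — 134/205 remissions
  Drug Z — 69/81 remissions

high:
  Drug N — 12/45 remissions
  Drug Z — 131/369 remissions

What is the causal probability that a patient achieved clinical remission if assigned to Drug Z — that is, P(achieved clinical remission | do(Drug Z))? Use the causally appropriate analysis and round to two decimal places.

HbA1c lies on the pathway drug → HbA1c → outcome, so adjusting for it blocks the indirect effect. For the total causal effect of drug, use the unadjusted pooled rates.
So P(outcome | do(Drug Z)) is just the pooled rate for Drug Z: 200/450 = 0.444.

0.44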